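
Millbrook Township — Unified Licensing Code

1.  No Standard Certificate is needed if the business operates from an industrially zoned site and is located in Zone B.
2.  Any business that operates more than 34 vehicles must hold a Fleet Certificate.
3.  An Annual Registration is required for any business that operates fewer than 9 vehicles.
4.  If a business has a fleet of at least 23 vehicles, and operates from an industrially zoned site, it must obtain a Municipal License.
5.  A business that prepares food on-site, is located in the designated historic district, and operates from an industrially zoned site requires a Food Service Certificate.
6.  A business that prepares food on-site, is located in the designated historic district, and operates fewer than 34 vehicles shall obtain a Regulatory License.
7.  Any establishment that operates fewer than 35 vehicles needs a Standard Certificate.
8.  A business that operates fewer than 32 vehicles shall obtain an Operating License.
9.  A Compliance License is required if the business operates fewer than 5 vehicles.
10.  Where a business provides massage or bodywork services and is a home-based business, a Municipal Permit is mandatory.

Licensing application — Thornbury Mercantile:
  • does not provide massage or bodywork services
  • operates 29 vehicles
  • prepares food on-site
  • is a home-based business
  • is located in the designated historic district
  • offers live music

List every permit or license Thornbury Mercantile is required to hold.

Operating License, Regulatory License, Standard Certificate

1. is a home-based business (not: operates from an industrially zoned site); is located in the designated historic district (not: is located in Zone B) → Standard Certificate exemption does not apply.
2. vehicles 29 ≤ 34 → Fleet Certificate not required.
3. vehicles 29 ≥ 9 → Annual Registration not required.
4. vehicles 29 ≥ 23; is a home-based business (not: operates from an industrially zoned site) → Municipal License not required.
5. prepares food on-site; is located in the designated historic district; is a home-based business (not: operates from an industrially zoned site) → Food Service Certificate not required.
6. prepares food on-site; is located in the designated historic district; vehicles 29 < 34 → Regulatory License required.
7. vehicles 29 < 35 → Standard Certificate required.
8. vehicles 29 < 32 → Operating License required.
9. vehicles 29 ≥ 5 → Compliance License not required.
10. does not provide massage or bodywork services; is a home-based business → Municipal Permit not required.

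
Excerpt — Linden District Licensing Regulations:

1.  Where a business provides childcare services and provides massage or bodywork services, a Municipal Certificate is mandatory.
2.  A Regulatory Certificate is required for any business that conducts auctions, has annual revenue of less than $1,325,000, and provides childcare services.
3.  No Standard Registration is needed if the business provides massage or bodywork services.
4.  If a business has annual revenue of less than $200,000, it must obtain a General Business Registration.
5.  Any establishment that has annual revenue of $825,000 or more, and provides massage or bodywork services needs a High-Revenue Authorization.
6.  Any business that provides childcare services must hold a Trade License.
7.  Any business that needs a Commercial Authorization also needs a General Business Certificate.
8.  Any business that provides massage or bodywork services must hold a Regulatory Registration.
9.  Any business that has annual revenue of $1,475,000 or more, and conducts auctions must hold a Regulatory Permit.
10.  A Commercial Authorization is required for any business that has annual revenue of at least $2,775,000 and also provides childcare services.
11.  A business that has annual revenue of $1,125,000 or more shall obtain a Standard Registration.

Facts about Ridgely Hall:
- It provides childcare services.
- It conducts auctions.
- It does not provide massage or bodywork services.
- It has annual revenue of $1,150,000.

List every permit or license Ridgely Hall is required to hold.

1. provides childcare services; does not provide massage or bodywork services → Municipal Certificate not required.
2. conducts auctions; revenue $1,150,000 < $1,325,000; provides childcare services → Regulatory Certificate required.
3. does not provide massage or bodywork services → Standard Registration exemption does not apply.
4. revenue $1,150,000 ≥ $200,000 → General Business Registration not required.
5. revenue $1,150,000 ≥ $825,000; does not provide massage or bodywork services → High-Revenue Authorization not required.
6. provides childcare services → Trade License required.
7. Commercial Authorization is not required → no effect.
8. does not provide massage or bodywork services → Regulatory Registration not required.
9. revenue $1,150,000 < $1,475,000; conducts auctions → Regulatory Permit not required.
10. revenue $1,150,000 < $2,775,000; provides childcare services → Commercial Authorization not required.
11. revenue $1,150,000 ≥ $1,125,000 → Standard Registration required.

Regulatory Certificate, Standard Registration, Trade License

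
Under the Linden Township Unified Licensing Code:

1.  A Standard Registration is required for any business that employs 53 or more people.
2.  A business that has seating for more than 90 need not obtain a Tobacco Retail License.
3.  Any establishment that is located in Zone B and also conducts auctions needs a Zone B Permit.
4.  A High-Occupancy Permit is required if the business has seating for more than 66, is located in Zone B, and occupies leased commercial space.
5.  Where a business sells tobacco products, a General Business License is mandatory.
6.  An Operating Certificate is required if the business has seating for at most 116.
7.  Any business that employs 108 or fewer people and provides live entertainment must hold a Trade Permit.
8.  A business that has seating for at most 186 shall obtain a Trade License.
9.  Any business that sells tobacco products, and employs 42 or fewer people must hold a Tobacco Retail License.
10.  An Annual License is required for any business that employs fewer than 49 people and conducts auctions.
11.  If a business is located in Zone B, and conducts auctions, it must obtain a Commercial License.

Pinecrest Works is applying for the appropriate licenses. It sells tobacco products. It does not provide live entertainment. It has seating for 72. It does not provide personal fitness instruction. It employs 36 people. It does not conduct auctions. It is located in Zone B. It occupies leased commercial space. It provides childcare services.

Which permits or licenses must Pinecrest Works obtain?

1. employees 36 < 53 → Standard Registration not required.
2. seating 72 ≤ 90 → Tobacco Retail License exemption does not apply.
3. is located in Zone B; does not conduct auctions → Zone B Permit not required.
4. seating 72 > 66; is located in Zone B; occupies leased commercial space → High-Occupancy Permit required.
5. sells tobacco products → General Business License required.
6. seating 72 ≤ 116 → Operating Certificate required.
7. employees 36 ≤ 108; does not provide live entertainment → Trade Permit not required.
8. seating 72 ≤ 186 → Trade License required.
9. sells tobacco products; employees 36 ≤ 42 → Tobacco Retail License required.
10. employees 36 < 49; does not conduct auctions → Annual License not required.
11. is located in Zone B; does not conduct auctions → Commercial License not required.

General Business License, High-Occupancy Permit, Operating Certificate, Tobacco Retail License, Trade License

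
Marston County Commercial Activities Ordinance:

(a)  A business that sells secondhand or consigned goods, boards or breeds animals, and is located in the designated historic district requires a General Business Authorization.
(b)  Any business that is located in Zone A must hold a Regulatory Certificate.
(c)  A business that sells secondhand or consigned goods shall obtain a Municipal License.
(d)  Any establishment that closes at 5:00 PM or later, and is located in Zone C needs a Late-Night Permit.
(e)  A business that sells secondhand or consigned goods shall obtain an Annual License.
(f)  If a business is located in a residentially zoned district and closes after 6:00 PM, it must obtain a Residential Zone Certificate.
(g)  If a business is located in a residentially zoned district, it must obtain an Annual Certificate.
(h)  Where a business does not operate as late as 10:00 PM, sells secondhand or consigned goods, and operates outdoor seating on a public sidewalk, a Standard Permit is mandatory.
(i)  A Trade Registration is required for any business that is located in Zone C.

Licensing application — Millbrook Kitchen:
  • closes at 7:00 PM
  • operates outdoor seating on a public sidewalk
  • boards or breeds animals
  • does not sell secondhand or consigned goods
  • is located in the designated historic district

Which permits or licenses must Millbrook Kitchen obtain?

(a) does not sell secondhand or consigned goods; boards or breeds animals; is located in the designated historic district → General Business Authorization not required.
(b) is located in the designated historic district (not: is located in Zone A) → Regulatory Certificate not required.
(c) does not sell secondhand or consigned goods → Municipal License not required.
(d) closes 7:00 PM, after 5:00 PM; is located in the designated historic district (not: is located in Zone C) → Late-Night Permit not required.
(e) does not sell secondhand or consigned goods → Annual License not required.
(f) is located in the designated historic district (not: is located in a residentially zoned district); closes 7:00 PM, after 6:00 PM → Residential Zone Certificate not required.
(g) is located in the designated historic district (not: is located in a residentially zoned district) → Annual Certificate not required.
(h) closes 7:00 PM, at/before 10:00 PM; does not sell secondhand or consigned goods; operates outdoor seating on a public sidewalk → Standard Permit not required.
(i) is located in the designated historic district (not: is located in Zone C) → Trade Registration not required.

None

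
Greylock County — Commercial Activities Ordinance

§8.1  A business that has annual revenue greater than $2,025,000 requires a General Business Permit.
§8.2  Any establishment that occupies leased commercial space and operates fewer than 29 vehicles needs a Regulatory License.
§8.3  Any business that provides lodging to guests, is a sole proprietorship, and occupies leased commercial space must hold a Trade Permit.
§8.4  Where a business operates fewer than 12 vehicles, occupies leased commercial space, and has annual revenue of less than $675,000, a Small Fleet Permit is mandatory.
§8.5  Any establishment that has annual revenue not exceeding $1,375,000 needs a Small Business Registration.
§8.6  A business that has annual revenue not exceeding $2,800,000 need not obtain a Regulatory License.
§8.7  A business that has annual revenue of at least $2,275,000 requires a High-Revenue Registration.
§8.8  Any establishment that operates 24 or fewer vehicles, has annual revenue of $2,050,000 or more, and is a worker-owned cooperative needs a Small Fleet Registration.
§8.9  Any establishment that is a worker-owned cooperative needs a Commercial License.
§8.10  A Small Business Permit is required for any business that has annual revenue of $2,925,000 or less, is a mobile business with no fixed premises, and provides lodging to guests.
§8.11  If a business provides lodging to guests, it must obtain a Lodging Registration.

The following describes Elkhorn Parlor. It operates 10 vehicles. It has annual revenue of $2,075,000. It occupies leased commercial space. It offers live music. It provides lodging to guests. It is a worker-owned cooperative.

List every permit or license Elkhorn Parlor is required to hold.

Commercial License, General Business Permit, Lodging Registration, Small Fleet Registration

§8.1 revenue $2,075,000 > $2,025,000 → General Business Permit required.
§8.2 occupies leased commercial space; vehicles 10 < 29 → Regulatory License required.
§8.3 provides lodging to guests; is a worker-owned cooperative (not: is a sole proprietorship); occupies leased commercial space → Trade Permit not required.
§8.4 vehicles 10 < 12; occupies leased commercial space; revenue $2,075,000 ≥ $675,000 → Small Fleet Permit not required.
§8.5 revenue $2,075,000 > $1,375,000 → Small Business Registration not required.
§8.6 revenue $2,075,000 ≤ $2,800,000 → exempt from Regulatory License.
§8.7 revenue $2,075,000 < $2,275,000 → High-Revenue Registration not required.
§8.8 vehicles 10 ≤ 24; revenue $2,075,000 ≥ $2,050,000; is a worker-owned cooperative → Small Fleet Registration required.
§8.9 is a worker-owned cooperative → Commercial License required.
§8.10 revenue $2,075,000 ≤ $2,925,000; occupies leased commercial space (not: is a mobile business with no fixed premises); provides lodging to guests → Small Business Permit not required.
§8.11 provides lodging to guests → Lodging Registration required.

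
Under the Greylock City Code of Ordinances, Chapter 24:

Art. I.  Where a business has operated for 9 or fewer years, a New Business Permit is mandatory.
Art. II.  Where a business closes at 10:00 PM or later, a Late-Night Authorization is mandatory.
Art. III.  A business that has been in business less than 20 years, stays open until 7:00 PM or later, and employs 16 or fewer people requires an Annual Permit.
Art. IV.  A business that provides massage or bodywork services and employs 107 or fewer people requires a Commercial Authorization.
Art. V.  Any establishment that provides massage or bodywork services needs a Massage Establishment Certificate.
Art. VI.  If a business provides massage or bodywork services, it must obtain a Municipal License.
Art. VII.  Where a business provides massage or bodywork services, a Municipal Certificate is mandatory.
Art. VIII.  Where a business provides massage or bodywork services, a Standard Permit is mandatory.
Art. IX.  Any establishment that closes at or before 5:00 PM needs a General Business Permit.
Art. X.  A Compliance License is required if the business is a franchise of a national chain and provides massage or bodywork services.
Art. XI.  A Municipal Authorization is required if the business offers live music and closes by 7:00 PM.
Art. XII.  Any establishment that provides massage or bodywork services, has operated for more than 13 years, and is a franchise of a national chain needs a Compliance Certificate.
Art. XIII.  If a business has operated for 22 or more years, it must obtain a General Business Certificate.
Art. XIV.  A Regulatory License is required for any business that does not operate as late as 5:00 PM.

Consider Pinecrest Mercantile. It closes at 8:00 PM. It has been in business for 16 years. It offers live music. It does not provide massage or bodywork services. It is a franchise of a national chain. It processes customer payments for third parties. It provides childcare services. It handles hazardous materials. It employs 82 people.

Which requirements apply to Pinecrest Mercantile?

Art. I. years in business 16 > 9 → New Business Permit not required.
Art. II. closes 8:00 PM, at/before 10:00 PM → Late-Night Authorization not required.
Art. III. years in business 16 < 20; closes 8:00 PM, after 7:00 PM; employees 82 > 16 → Annual Permit not required.
Art. IV. does not provide massage or bodywork services; employees 82 ≤ 107 → Commercial Authorization not required.
Art. V. does not provide massage or bodywork services → Massage Establishment Certificate not required.
Art. VI. does not provide massage or bodywork services → Municipal License not required.
Art. VII. does not provide massage or bodywork services → Municipal Certificate not required.
Art. VIII. does not provide massage or bodywork services → Standard Permit not required.
Art. IX. closes 8:00 PM, after 5:00 PM → General Business Permit not required.
Art. X. is a franchise of a national chain; does not provide massage or bodywork services → Compliance License not required.
Art. XI. offers live music; closes 8:00 PM, after 7:00 PM → Municipal Authorization not required.
Art. XII. does not provide massage or bodywork services; years in business 16 > 13; is a franchise of a national chain → Compliance Certificate not required.
Art. XIII. years in business 16 < 22 → General Business Certificate not required.
Art. XIV. closes 8:00 PM, after 5:00 PM → Regulatory License not required.

None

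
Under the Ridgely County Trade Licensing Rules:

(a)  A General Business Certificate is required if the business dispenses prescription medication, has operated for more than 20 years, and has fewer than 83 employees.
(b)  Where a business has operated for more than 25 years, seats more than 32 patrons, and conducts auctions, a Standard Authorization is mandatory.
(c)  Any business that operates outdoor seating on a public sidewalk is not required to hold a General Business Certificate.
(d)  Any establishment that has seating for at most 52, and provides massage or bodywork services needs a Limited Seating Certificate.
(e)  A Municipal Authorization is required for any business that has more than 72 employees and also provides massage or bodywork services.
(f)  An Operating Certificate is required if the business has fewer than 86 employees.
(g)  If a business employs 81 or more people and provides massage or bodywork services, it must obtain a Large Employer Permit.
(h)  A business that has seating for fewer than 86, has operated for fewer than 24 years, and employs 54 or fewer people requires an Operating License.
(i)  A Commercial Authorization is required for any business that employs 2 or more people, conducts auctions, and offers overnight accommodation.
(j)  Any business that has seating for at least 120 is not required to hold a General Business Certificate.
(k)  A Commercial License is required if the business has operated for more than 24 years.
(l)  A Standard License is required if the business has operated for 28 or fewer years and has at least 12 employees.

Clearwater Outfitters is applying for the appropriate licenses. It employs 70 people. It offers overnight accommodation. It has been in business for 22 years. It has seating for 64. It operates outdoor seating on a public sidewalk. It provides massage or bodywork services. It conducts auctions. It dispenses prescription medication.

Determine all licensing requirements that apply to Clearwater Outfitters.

(a) dispenses prescription medication; years in business 22 > 20; employees 70 < 83 → General Business Certificate required.
(b) years in business 22 ≤ 25; seating 64 > 32; conducts auctions → Standard Authorization not required.
(c) operates outdoor seating on a public sidewalk → exempt from General Business Certificate.
(d) seating 64 > 52; provides massage or bodywork services → Limited Seating Certificate not required.
(e) employees 70 ≤ 72; provides massage or bodywork services → Municipal Authorization not required.
(f) employees 70 < 86 → Operating Certificate required.
(g) employees 70 < 81; provides massage or bodywork services → Large Employer Permit not required.
(h) seating 64 < 86; years in business 22 < 24; employees 70 > 54 → Operating License not required.
(i) employees 70 ≥ 2; conducts auctions; offers overnight accommodation → Commercial Authorization required.
(j) seating 64 < 120 → General Business Certificate exemption does not apply.
(k) years in business 22 ≤ 24 → Commercial License not required.
(l) years in business 22 ≤ 28; employees 70 ≥ 12 → Standard License required.

Commercial Authorization, Operating Certificate, Standard License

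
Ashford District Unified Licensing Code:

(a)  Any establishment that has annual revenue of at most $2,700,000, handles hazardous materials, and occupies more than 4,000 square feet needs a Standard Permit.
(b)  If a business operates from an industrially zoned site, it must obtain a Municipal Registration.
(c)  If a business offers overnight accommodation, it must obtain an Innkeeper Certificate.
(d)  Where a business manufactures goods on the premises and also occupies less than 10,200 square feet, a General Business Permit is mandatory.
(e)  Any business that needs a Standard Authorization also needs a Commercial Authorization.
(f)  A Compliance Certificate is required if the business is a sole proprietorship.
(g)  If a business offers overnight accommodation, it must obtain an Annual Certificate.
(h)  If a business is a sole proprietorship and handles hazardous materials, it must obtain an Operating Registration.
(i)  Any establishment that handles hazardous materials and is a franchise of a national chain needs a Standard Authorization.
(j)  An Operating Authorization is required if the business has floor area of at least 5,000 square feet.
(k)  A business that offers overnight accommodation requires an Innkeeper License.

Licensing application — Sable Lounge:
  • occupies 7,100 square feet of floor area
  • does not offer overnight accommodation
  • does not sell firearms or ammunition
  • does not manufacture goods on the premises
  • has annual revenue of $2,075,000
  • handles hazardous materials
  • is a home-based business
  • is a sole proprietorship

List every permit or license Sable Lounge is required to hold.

(a) revenue $2,075,000 ≤ $2,700,000; handles hazardous materials; floor area 7,100 square feet > 4,000 square feet → Standard Permit required.
(b) is a home-based business (not: operates from an industrially zoned site) → Municipal Registration not required.
(c) does not offer overnight accommodation → Innkeeper Certificate not required.
(d) does not manufacture goods on the premises; floor area 7,100 square feet < 10,200 square feet → General Business Permit not required.
(e) Standard Authorization is not required → no effect.
(f) is a sole proprietorship → Compliance Certificate required.
(g) does not offer overnight accommodation → Annual Certificate not required.
(h) is a sole proprietorship; handles hazardous materials → Operating Registration required.
(i) handles hazardous materials; is a sole proprietorship (not: is a franchise of a national chain) → Standard Authorization not required.
(j) floor area 7,100 square feet ≥ 5,000 square feet → Operating Authorization required.
(k) does not offer overnight accommodation → Innkeeper License not required.

Compliance Certificate, Operating Authorization, Operating Registration, Standard Permit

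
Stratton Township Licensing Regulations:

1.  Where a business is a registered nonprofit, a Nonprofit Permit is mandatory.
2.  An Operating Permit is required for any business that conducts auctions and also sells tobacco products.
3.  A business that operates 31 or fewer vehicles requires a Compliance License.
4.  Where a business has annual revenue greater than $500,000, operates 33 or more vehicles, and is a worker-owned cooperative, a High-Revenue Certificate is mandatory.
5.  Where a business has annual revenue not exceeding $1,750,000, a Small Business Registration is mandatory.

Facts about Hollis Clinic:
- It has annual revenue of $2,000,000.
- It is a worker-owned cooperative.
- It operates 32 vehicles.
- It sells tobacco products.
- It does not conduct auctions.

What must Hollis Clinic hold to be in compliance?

None

1. is a worker-owned cooperative (not: is a registered nonprofit) → Nonprofit Permit not required.
2. does not conduct auctions; sells tobacco products → Operating Permit not required.
3. vehicles 32 > 31 → Compliance License not required.
4. revenue $2,000,000 > $500,000; vehicles 32 < 33; is a worker-owned cooperative → High-Revenue Certificate not required.
5. revenue $2,000,000 > $1,750,000 → Small Business Registration not required.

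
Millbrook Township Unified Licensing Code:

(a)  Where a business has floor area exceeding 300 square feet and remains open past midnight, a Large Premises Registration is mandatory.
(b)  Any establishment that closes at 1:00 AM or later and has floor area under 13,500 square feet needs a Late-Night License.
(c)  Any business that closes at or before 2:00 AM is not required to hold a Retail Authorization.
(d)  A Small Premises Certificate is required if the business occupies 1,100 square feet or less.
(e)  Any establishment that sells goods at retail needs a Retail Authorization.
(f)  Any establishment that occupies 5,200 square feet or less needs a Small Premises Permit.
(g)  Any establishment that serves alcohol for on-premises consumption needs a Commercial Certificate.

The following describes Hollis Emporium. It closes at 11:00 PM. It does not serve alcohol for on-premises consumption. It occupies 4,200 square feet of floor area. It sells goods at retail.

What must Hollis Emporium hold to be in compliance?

(a) floor area 4,200 square feet > 300 square feet; closes 11:00 PM, at/before midnight → Large Premises Registration not required.
(b) closes 11:00 PM, at/before 1:00 AM; floor area 4,200 square feet < 13,500 square feet → Late-Night License not required.
(c) closes 11:00 PM, at/before 2:00 AM → exempt from Retail Authorization.
(d) floor area 4,200 square feet > 1,100 square feet → Small Premises Certificate not required.
(e) sells goods at retail → Retail Authorization required.
(f) floor area 4,200 square feet ≤ 5,200 square feet → Small Premises Permit required.
(g) does not serve alcohol for on-premises consumption → Commercial Certificate not required.

Small Premises Permit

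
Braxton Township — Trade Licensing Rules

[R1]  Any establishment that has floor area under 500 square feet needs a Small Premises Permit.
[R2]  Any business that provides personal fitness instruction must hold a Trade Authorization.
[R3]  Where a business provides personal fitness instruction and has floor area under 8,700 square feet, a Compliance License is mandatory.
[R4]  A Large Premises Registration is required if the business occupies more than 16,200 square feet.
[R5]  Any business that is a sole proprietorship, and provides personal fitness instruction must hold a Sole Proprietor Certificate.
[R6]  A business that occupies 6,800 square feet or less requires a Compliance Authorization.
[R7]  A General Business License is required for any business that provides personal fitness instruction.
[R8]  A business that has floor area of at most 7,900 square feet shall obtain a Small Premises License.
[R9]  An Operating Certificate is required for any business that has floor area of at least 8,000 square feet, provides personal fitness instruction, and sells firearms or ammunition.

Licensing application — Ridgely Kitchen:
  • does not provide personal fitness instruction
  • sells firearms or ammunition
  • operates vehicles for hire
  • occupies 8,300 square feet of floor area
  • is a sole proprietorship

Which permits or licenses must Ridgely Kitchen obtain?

[R1] floor area 8,300 square feet ≥ 500 square feet → Small Premises Permit not required.
[R2] does not provide personal fitness instruction → Trade Authorization not required.
[R3] does not provide personal fitness instruction; floor area 8,300 square feet < 8,700 square feet → Compliance License not required.
[R4] floor area 8,300 square feet ≤ 16,200 square feet → Large Premises Registration not required.
[R5] is a sole proprietorship; does not provide personal fitness instruction → Sole Proprietor Certificate not required.
[R6] floor area 8,300 square feet > 6,800 square feet → Compliance Authorization not required.
[R7] does not provide personal fitness instruction → General Business License not required.
[R8] floor area 8,300 square feet > 7,900 square feet → Small Premises License not required.
[R9] floor area 8,300 square feet ≥ 8,000 square feet; does not provide personal fitness instruction; sells firearms or ammunition → Operating Certificate not required.

None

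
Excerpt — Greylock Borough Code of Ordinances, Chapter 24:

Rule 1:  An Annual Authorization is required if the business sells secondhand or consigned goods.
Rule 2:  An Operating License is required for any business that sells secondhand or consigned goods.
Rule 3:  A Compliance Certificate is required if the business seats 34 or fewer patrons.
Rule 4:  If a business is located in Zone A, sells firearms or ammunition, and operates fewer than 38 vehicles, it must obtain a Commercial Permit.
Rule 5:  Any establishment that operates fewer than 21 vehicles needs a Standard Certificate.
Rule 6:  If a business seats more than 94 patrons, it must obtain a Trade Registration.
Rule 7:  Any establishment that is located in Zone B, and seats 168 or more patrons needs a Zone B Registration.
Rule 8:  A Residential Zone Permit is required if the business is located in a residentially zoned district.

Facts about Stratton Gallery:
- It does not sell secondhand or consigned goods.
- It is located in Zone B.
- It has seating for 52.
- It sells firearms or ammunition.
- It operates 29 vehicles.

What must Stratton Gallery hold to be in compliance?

None

Rule 1: does not sell secondhand or consigned goods → Annual Authorization not required.
Rule 2: does not sell secondhand or consigned goods → Operating License not required.
Rule 3: seating 52 > 34 → Compliance Certificate not required.
Rule 4: is located in Zone B (not: is located in Zone A); sells firearms or ammunition; vehicles 29 < 38 → Commercial Permit not required.
Rule 5: vehicles 29 ≥ 21 → Standard Certificate not required.
Rule 6: seating 52 ≤ 94 → Trade Registration not required.
Rule 7: is located in Zone B; seating 52 < 168 → Zone B Registration not required.
Rule 8: is located in Zone B (not: is located in a residentially zoned district) → Residential Zone Permit not required.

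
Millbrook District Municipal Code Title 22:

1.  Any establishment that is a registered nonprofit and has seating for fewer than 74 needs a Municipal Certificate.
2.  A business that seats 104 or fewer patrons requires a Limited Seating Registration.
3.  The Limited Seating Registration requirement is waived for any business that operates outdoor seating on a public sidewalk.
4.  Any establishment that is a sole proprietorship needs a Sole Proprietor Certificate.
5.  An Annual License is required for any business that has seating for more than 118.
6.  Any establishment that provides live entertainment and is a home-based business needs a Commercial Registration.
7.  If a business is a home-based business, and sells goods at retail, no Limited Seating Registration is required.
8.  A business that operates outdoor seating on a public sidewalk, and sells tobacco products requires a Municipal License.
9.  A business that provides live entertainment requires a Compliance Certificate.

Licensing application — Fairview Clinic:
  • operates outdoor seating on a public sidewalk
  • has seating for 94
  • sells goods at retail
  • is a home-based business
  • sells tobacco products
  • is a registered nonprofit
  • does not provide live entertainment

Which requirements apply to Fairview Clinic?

1. is a registered nonprofit; seating 94 ≥ 74 → Municipal Certificate not required.
2. seating 94 ≤ 104 → Limited Seating Registration required.
3. operates outdoor seating on a public sidewalk → exempt from Limited Seating Registration.
4. is a registered nonprofit (not: is a sole proprietorship) → Sole Proprietor Certificate not required.
5. seating 94 ≤ 118 → Annual License not required.
6. does not provide live entertainment; is a home-based business → Commercial Registration not required.
7. is a home-based business; sells goods at retail → exempt from Limited Seating Registration.
8. operates outdoor seating on a public sidewalk; sells tobacco products → Municipal License required.
9. does not provide live entertainment → Compliance Certificate not required.

Municipal License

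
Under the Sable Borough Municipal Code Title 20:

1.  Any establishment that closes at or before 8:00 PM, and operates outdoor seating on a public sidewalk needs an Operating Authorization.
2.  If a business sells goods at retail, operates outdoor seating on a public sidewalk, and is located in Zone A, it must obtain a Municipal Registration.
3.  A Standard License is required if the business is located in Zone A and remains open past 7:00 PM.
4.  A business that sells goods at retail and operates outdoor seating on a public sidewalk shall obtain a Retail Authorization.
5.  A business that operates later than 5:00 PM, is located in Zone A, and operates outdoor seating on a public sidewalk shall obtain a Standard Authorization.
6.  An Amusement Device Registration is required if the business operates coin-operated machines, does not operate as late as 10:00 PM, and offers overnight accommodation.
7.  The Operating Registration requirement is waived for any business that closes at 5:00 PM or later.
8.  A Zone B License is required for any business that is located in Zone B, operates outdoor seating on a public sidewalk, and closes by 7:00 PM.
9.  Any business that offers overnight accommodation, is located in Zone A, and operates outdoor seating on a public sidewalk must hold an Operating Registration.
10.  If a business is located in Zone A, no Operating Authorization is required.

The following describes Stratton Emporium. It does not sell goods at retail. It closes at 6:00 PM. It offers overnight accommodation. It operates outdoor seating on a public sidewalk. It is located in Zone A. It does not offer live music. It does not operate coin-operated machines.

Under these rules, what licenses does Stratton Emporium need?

1. closes 6:00 PM, at/before 8:00 PM; operates outdoor seating on a public sidewalk → Operating Authorization required.
2. does not sell goods at retail; operates outdoor seating on a public sidewalk; is located in Zone A → Municipal Registration not required.
3. is located in Zone A; closes 6:00 PM, at/before 7:00 PM → Standard License not required.
4. does not sell goods at retail; operates outdoor seating on a public sidewalk → Retail Authorization not required.
5. closes 6:00 PM, after 5:00 PM; is located in Zone A; operates outdoor seating on a public sidewalk → Standard Authorization required.
6. does not operate coin-operated machines; closes 6:00 PM, at/before 10:00 PM; offers overnight accommodation → Amusement Device Registration not required.
7. closes 6:00 PM, after 5:00 PM → exempt from Operating Registration.
8. is located in Zone A (not: is located in Zone B); operates outdoor seating on a public sidewalk; closes 6:00 PM, at/before 7:00 PM → Zone B License not required.
9. offers overnight accommodation; is located in Zone A; operates outdoor seating on a public sidewalk → Operating Registration required.
10. is located in Zone A → exempt from Operating Authorization.

Standard Authorization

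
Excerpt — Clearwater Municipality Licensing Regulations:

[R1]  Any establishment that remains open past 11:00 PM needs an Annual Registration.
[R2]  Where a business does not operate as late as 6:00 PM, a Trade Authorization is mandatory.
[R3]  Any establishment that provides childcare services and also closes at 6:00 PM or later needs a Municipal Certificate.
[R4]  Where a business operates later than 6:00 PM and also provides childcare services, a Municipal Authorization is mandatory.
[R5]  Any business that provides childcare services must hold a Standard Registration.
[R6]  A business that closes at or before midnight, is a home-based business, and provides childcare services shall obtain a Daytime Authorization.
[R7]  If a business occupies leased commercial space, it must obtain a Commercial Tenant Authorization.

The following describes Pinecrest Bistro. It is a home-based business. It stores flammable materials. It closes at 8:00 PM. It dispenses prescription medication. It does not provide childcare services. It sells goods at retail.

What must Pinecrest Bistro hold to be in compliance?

None

[R1] closes 8:00 PM, at/before 11:00 PM → Annual Registration not required.
[R2] closes 8:00 PM, after 6:00 PM → Trade Authorization not required.
[R3] does not provide childcare services; closes 8:00 PM, after 6:00 PM → Municipal Certificate not required.
[R4] closes 8:00 PM, after 6:00 PM; does not provide childcare services → Municipal Authorization not required.
[R5] does not provide childcare services → Standard Registration not required.
[R6] closes 8:00 PM, at/before midnight; is a home-based business; does not provide childcare services → Daytime Authorization not required.
[R7] is a home-based business (not: occupies leased commercial space) → Commercial Tenant Authorization not required.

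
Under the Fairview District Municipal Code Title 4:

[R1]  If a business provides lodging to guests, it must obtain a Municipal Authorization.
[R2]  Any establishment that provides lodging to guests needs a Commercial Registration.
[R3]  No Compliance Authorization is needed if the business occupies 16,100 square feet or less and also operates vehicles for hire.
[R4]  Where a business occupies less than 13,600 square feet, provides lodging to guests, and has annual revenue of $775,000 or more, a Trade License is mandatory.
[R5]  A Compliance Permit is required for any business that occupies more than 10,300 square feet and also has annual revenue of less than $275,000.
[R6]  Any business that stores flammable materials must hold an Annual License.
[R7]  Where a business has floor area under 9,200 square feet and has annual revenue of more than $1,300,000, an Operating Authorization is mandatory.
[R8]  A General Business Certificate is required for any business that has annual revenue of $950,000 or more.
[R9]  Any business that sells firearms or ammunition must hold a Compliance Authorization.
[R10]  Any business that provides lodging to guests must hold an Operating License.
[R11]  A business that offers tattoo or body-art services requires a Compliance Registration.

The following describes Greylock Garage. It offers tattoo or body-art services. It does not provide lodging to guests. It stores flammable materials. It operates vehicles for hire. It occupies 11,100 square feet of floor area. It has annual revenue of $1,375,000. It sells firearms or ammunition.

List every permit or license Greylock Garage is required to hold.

Annual License, Compliance Registration, General Business Certificate

[R1] does not provide lodging to guests → Municipal Authorization not required.
[R2] does not provide lodging to guests → Commercial Registration not required.
[R3] floor area 11,100 square feet ≤ 16,100 square feet; operates vehicles for hire → exempt from Compliance Authorization.
[R4] floor area 11,100 square feet < 13,600 square feet; does not provide lodging to guests; revenue $1,375,000 ≥ $775,000 → Trade License not required.
[R5] floor area 11,100 square feet > 10,300 square feet; revenue $1,375,000 ≥ $275,000 → Compliance Permit not required.
[R6] stores flammable materials → Annual License required.
[R7] floor area 11,100 square feet ≥ 9,200 square feet; revenue $1,375,000 > $1,300,000 → Operating Authorization not required.
[R8] revenue $1,375,000 ≥ $950,000 → General Business Certificate required.
[R9] sells firearms or ammunition → Compliance Authorization required.
[R10] does not provide lodging to guests → Operating License not required.
[R11] offers tattoo or body-art services → Compliance Registration required.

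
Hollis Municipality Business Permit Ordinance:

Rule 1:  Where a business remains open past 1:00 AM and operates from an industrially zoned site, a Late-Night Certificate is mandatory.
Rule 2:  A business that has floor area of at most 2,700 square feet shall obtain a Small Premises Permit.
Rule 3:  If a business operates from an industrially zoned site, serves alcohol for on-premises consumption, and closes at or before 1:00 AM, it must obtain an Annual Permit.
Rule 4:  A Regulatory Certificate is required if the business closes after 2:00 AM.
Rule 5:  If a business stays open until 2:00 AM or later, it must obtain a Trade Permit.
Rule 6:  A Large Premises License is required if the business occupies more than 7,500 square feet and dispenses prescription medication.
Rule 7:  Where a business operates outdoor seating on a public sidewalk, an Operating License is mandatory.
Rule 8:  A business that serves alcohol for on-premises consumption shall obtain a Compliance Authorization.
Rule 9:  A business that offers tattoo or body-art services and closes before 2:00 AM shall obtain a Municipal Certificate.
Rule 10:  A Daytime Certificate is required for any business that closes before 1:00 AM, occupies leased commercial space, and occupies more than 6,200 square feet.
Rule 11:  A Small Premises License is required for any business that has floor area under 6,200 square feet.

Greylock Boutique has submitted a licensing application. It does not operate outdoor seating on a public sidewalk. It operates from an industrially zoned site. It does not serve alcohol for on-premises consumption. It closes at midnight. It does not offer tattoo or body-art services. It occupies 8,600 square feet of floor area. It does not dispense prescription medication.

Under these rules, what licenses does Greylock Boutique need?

Rule 1: closes midnight, at/before 1:00 AM; operates from an industrially zoned site → Late-Night Certificate not required.
Rule 2: floor area 8,600 square feet > 2,700 square feet → Small Premises Permit not required.
Rule 3: operates from an industrially zoned site; does not serve alcohol for on-premises consumption; closes midnight, at/before 1:00 AM → Annual Permit not required.
Rule 4: closes midnight, at/before 2:00 AM → Regulatory Certificate not required.
Rule 5: closes midnight, at/before 2:00 AM → Trade Permit not required.
Rule 6: floor area 8,600 square feet > 7,500 square feet; does not dispense prescription medication → Large Premises License not required.
Rule 7: does not operate outdoor seating on a public sidewalk → Operating License not required.
Rule 8: does not serve alcohol for on-premises consumption → Compliance Authorization not required.
Rule 9: does not offer tattoo or body-art services; closes midnight, at/before 2:00 AM → Municipal Certificate not required.
Rule 10: closes midnight, at/before 1:00 AM; operates from an industrially zoned site (not: occupies leased commercial space); floor area 8,600 square feet > 6,200 square feet → Daytime Certificate not required.
Rule 11: floor area 8,600 square feet ≥ 6,200 square feet → Small Premises License not required.

None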